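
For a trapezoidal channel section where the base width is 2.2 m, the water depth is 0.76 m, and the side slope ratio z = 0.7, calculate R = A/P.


For a trapezoidal section with side slope z:
A = (b + z*y)*y = (2.2 + 0.7*0.76)*0.76 = 2.076 m^2.
P = b + 2*y*sqrt(1 + z^2) = 2.2 + 2*0.76*sqrt(1 + 0.7^2) = 4.055 m.
R = A/P = 2.076 / 4.055 = 0.512 m.

0.512


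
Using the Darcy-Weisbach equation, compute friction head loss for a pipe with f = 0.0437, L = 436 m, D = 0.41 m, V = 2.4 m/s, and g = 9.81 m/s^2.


Darcy-Weisbach equation: h_f = f * (L/D) * V^2/(2g).
f * L/D = 0.0437 * 436/0.41 = 46.4712.
V^2/(2g) = 2.4^2 / (2*9.81) = 5.76 / 19.62 = 0.2936 m.
h_f = 46.4712 * 0.2936 = 13.643 m.

13.643


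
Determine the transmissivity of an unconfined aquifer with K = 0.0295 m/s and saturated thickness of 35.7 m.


Transmissivity is defined as T = K * h.
T = 0.0295 * 35.7
  = 1.0532 m^2/s.

1.0532


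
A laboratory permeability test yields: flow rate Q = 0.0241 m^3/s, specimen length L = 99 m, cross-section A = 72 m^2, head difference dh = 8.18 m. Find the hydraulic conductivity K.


From K = Q*L / (A*dh):
Numerator: Q*L = 0.0241 * 99 = 2.3859.
Denominator: A*dh = 72 * 8.18 = 588.96.
K = 2.3859 / 588.96 = 0.004051 m/s.

0.004051


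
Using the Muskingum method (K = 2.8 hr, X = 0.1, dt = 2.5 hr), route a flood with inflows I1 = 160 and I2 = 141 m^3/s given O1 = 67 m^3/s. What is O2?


Muskingum coefficients:
denom = 2*K*(1-X) + dt = 2*2.8*(1-0.1) + 2.5 = 7.54.
C0 = (dt - 2*K*X)/denom = (2.5 - 2*2.8*0.1)/7.54 = 0.2573.
C1 = (dt + 2*K*X)/denom = (2.5 + 2*2.8*0.1)/7.54 = 0.4058.
C2 = (2*K*(1-X) - dt)/denom = 0.3369.
O2 = C0*I2 + C1*I1 + C2*O1
   = 0.2573*141 + 0.4058*160 + 0.3369*67
   = 123.78 m^3/s.

123.78


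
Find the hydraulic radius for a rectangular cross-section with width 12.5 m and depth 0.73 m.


For a rectangular section:
Flow area A = b * y = 12.5 * 0.73 = 9.12 m^2.
Wetted perimeter P = b + 2y = 12.5 + 2*0.73 = 13.96 m.
Hydraulic radius R = A/P = 9.12 / 13.96 = 0.6537 m.

0.6537


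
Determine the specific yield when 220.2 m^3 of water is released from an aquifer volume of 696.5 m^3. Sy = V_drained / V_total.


Specific yield Sy = Volume drained / Total volume.
Sy = 220.2 / 696.5
   = 0.3162.

0.3162


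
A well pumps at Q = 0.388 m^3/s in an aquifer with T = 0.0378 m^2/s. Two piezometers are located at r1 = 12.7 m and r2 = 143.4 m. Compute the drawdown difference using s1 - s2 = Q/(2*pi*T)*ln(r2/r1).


Thiem equation: s1 - s2 = Q/(2*pi*T) * ln(r2/r1).
ln(r2/r1) = ln(143.4/12.7) = 2.424.
Q/(2*pi*T) = 0.388 / (2*pi*0.0378) = 0.388 / 0.2375 = 1.6337.
s1 - s2 = 1.6337 * 2.424 = 3.96 m.

3.96


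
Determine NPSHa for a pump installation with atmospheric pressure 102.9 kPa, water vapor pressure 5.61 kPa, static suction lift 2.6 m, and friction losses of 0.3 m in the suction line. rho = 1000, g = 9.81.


NPSHa = p_atm/(rho*g) - z_s - hf_s - p_vap/(rho*g).
p_atm/(rho*g) = 102.9*1000 / (1000*9.81) = 10.489 m.
p_vap/(rho*g) = 5.61*1000 / (1000*9.81) = 0.572 m.
NPSHa = 10.489 - 2.6 - 0.3 - 0.572
      = 7.02 m.

7.02


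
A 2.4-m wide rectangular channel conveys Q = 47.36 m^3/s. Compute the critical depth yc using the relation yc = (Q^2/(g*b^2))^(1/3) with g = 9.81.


Using yc = (Q^2 / (g * b^2))^(1/3):
Q^2 = 47.36^2 = 2242.97.
g * b^2 = 9.81 * 2.4^2 = 9.81 * 5.76 = 56.51.
Q^2 / (g*b^2) = 2242.97 / 56.51 = 39.6916.
yc = 39.6916^(1/3) = 3.4112 m.

3.4112


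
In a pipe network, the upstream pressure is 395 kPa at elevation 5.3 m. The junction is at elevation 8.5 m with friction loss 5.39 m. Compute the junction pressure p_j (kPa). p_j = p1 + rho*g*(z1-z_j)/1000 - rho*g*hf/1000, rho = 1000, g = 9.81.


Junction pressure: p_j = p1 + rho*g*(z1 - z_j)/1000 - rho*g*hf/1000.
Elevation term = 1000*9.81*(5.3 - 8.5)/1000 = -31.392 kPa.
Friction term = 1000*9.81*5.39/1000 = 52.876 kPa.
p_j = 395 + -31.392 - 52.876 = 310.73 kPa.

310.73


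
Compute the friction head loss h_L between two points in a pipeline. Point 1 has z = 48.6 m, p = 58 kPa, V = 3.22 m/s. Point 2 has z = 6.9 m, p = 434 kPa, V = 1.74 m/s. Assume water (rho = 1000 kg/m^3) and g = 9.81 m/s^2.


Total head at each section: H = z + p/(rho*g) + V^2/(2g).
H1 = 48.6 + 58*1000/(1000*9.81) + 3.22^2/(2*9.81)
   = 48.6 + 5.912 + 0.5285
   = 55.041 m.
H2 = 6.9 + 434*1000/(1000*9.81) + 1.74^2/(2*9.81)
   = 6.9 + 44.241 + 0.1543
   = 51.295 m.
h_L = H1 - H2 = 55.041 - 51.295 = 3.746 m.

3.746


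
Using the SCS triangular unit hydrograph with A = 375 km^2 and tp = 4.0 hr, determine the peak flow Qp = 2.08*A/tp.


SCS formula: Qp = 2.08 * A / tp.
Qp = 2.08 * 375 / 4.0
   = 780.0 / 4.0
   = 195.0 m^3/s per cm.

195.0


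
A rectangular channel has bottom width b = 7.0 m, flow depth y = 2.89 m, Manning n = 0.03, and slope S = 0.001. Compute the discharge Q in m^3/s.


For a rectangular channel, the cross-sectional area A = b * y = 7.0 * 2.89 = 20.23 m^2.
The wetted perimeter P = b + 2y = 7.0 + 2*2.89 = 12.78 m.
Hydraulic radius R = A/P = 20.23/12.78 = 1.5829 m.
Velocity V = (1/n)*R^(2/3)*S^(1/2) = (1/0.03)*1.5829^(2/3)*0.001^(1/2) = 1.4317 m/s.
Discharge Q = A * V = 20.23 * 1.4317 = 28.964 m^3/s.

28.964


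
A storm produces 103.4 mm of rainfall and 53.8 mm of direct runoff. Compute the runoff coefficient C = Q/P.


The runoff coefficient C = runoff depth / rainfall depth.
C = 53.8 / 103.4
  = 0.5203.

0.5203


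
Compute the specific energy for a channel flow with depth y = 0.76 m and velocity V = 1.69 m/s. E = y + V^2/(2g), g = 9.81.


Specific energy E = y + V^2/(2g).
Velocity head = V^2/(2g) = 1.69^2 / (2*9.81) = 2.8561 / 19.62 = 0.1456 m.
E = 0.76 + 0.1456 = 0.9056 m.

0.9056


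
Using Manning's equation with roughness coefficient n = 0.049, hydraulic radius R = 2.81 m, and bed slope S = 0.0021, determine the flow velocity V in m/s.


Manning's equation gives V = (1/n) * R^(2/3) * S^(1/2).
First, compute R^(2/3) = 2.81^(2/3) = 1.9913.
Next, S^(1/2) = 0.0021^(1/2) = 0.045826.
Then 1/n = 1/0.049 = 20.41.
V = 20.41 * 1.9913 * 0.045826 = 1.8623 m/s.

1.8623


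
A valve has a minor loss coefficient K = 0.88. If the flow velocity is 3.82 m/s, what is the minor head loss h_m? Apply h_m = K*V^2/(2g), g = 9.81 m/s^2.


Minor loss formula: h_m = K * V^2/(2g).
V^2 = 3.82^2 = 14.5924.
V^2/(2g) = 14.5924 / 19.62 = 0.7438 m.
h_m = 0.88 * 0.7438 = 0.6545 m.

0.6545


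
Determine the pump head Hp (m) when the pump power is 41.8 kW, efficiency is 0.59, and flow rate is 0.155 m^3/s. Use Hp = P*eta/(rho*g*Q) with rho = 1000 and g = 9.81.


Pump head formula: Hp = P * eta / (rho * g * Q).
Numerator: P * eta = 41.8 * 1000 * 0.59 = 24662.0 W.
Denominator: rho * g * Q = 1000 * 9.81 * 0.155 = 1520.55.
Hp = 24662.0 / 1520.55 = 16.22 m.

16.22


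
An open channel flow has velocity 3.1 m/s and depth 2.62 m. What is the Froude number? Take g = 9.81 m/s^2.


The Froude number is defined as Fr = V / sqrt(g*y).
g*y = 9.81 * 2.62 = 25.7022.
sqrt(g*y) = sqrt(25.7022) = 5.0697.
Fr = 3.1 / 5.0697 = 0.6115.

0.6115


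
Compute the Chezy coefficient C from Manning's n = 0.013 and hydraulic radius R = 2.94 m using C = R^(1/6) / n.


The Chezy coefficient relates to Manning's n through C = R^(1/6) / n.
R^(1/6) = 2.94^(1/6) = 1.1969.
C = 1.1969 / 0.013 = 92.07 m^(1/2)/s.

92.07


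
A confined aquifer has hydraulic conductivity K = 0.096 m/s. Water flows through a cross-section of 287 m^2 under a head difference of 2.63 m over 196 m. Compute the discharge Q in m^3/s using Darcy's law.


Darcy's law: Q = K * A * i, where i = dh/L.
Hydraulic gradient i = 2.63 / 196 = 0.013418.
Q = 0.096 * 287 * 0.013418
  = 0.3697 m^3/s.

0.3697


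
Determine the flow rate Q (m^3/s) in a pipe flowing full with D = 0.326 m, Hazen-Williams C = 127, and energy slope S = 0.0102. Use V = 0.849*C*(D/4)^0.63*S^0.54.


For a full circular pipe, R = D/4 = 0.326/4 = 0.0815 m.
V = 0.849 * 127 * 0.0815^0.63 * 0.0102^0.54
  = 0.849 * 127 * 0.206077 * 0.084071
  = 1.868 m/s.
Pipe area A = pi*D^2/4 = pi*0.326^2/4 = 0.0835 m^2.
Q = A * V = 0.0835 * 1.868 = 0.1559 m^3/s.

0.1559


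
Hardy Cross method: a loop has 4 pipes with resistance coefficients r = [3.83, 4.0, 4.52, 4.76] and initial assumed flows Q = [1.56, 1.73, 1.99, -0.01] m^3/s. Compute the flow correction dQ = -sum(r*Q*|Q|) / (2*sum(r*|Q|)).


Numerator terms (r*Q*|Q|): 3.83*1.56*|1.56| = 9.3207; 4.0*1.73*|1.73| = 11.9716; 4.52*1.99*|1.99| = 17.8997; 4.76*-0.01*|-0.01| = -0.0005.
Sum of numerator = 39.1915.
Denominator terms (r*|Q|): 3.83*|1.56| = 5.9748; 4.0*|1.73| = 6.92; 4.52*|1.99| = 8.9948; 4.76*|-0.01| = 0.0476.
2 * sum of denominator = 2 * 21.9372 = 43.8744.
dQ = -39.1915 / 43.8744 = -0.8933 m^3/s.

-0.8933


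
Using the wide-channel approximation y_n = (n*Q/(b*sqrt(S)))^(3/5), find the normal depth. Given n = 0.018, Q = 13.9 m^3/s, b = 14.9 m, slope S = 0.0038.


We use the wide-channel approximation y_n = (n*Q/(b*sqrt(S)))^(3/5).
sqrt(S) = sqrt(0.0038) = 0.061644.
Numerator: n*Q = 0.018 * 13.9 = 0.2502.
Denominator: b*sqrt(S) = 14.9 * 0.061644 = 0.918496.
arg = 0.2724.
y_n = 0.2724^(3/5) = 0.4583 m.

0.4583


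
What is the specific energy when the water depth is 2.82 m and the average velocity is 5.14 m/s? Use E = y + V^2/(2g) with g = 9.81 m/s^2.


Specific energy E = y + V^2/(2g).
Velocity head = V^2/(2g) = 5.14^2 / (2*9.81) = 26.4196 / 19.62 = 1.3466 m.
E = 2.82 + 1.3466 = 4.1666 m.

4.1666


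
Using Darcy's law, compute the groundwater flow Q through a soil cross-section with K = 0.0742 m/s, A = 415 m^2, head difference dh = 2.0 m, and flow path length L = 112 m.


Darcy's law: Q = K * A * i, where i = dh/L.
Hydraulic gradient i = 2.0 / 112 = 0.017857.
Q = 0.0742 * 415 * 0.017857
  = 0.5499 m^3/s.

0.5499


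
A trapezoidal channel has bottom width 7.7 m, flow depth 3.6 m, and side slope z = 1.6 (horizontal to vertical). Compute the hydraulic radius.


For a trapezoidal section with side slope z:
A = (b + z*y)*y = (7.7 + 1.6*3.6)*3.6 = 48.456 m^2.
P = b + 2*y*sqrt(1 + z^2) = 7.7 + 2*3.6*sqrt(1 + 1.6^2) = 21.285 m.
R = A/P = 48.456 / 21.285 = 2.2765 m.

2.2765


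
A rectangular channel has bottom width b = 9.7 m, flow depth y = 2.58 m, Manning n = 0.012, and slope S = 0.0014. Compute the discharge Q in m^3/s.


For a rectangular channel, the cross-sectional area A = b * y = 9.7 * 2.58 = 25.03 m^2.
The wetted perimeter P = b + 2y = 9.7 + 2*2.58 = 14.86 m.
Hydraulic radius R = A/P = 25.03/14.86 = 1.6841 m.
Velocity V = (1/n)*R^(2/3)*S^(1/2) = (1/0.012)*1.6841^(2/3)*0.0014^(1/2) = 4.4136 m/s.
Discharge Q = A * V = 25.03 * 4.4136 = 110.456 m^3/s.

110.456


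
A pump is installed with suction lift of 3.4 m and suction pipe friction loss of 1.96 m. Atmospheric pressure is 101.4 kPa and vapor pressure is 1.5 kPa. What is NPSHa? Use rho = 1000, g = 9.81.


NPSHa = p_atm/(rho*g) - z_s - hf_s - p_vap/(rho*g).
p_atm/(rho*g) = 101.4*1000 / (1000*9.81) = 10.336 m.
p_vap/(rho*g) = 1.5*1000 / (1000*9.81) = 0.153 m.
NPSHa = 10.336 - 3.4 - 1.96 - 0.153
      = 4.82 m.

4.82


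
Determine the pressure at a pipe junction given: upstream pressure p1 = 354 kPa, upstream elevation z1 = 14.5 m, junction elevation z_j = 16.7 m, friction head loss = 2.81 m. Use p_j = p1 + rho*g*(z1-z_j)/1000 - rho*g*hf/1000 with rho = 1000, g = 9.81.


Junction pressure: p_j = p1 + rho*g*(z1 - z_j)/1000 - rho*g*hf/1000.
Elevation term = 1000*9.81*(14.5 - 16.7)/1000 = -21.582 kPa.
Friction term = 1000*9.81*2.81/1000 = 27.566 kPa.
p_j = 354 + -21.582 - 27.566 = 304.85 kPa.

304.85


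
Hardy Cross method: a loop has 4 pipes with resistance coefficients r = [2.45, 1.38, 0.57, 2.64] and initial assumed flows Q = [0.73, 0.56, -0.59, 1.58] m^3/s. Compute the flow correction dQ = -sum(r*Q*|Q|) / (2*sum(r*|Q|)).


Numerator terms (r*Q*|Q|): 2.45*0.73*|0.73| = 1.3056; 1.38*0.56*|0.56| = 0.4328; 0.57*-0.59*|-0.59| = -0.1984; 2.64*1.58*|1.58| = 6.5905.
Sum of numerator = 8.1305.
Denominator terms (r*|Q|): 2.45*|0.73| = 1.7885; 1.38*|0.56| = 0.7728; 0.57*|-0.59| = 0.3363; 2.64*|1.58| = 4.1712.
2 * sum of denominator = 2 * 7.0688 = 14.1376.
dQ = -8.1305 / 14.1376 = -0.5751 m^3/s.

-0.5751


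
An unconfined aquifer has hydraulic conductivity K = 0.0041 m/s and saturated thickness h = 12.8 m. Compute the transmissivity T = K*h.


Transmissivity is defined as T = K * h.
T = 0.0041 * 12.8
  = 0.0525 m^2/s.

0.0525


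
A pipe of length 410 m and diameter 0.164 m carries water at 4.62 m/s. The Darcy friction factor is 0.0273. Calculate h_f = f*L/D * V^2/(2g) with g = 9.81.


Darcy-Weisbach equation: h_f = f * (L/D) * V^2/(2g).
f * L/D = 0.0273 * 410/0.164 = 68.25.
V^2/(2g) = 4.62^2 / (2*9.81) = 21.3444 / 19.62 = 1.0879 m.
h_f = 68.25 * 1.0879 = 74.248 m.

74.248


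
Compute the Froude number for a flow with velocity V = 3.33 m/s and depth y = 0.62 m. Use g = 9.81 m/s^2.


The Froude number is defined as Fr = V / sqrt(g*y).
g*y = 9.81 * 0.62 = 6.0822.
sqrt(g*y) = sqrt(6.0822) = 2.4662.
Fr = 3.33 / 2.4662 = 1.3502.

1.3502


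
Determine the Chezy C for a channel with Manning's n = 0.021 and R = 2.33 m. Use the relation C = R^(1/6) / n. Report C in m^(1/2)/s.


The Chezy coefficient relates to Manning's n through C = R^(1/6) / n.
R^(1/6) = 2.33^(1/6) = 1.151399.
C = 1.151399 / 0.021 = 54.83 m^(1/2)/s.

54.83


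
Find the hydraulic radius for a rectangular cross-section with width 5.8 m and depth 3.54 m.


For a rectangular section:
Flow area A = b * y = 5.8 * 3.54 = 20.53 m^2.
Wetted perimeter P = b + 2y = 5.8 + 2*3.54 = 12.88 m.
Hydraulic radius R = A/P = 20.53 / 12.88 = 1.5941 m.

1.5941


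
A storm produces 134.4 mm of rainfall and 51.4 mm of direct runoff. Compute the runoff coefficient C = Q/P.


The runoff coefficient C = runoff depth / rainfall depth.
C = 51.4 / 134.4
  = 0.3824.

0.3824


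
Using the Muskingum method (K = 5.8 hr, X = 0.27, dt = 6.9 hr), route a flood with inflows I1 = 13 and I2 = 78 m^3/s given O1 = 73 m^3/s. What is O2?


Muskingum coefficients:
denom = 2*K*(1-X) + dt = 2*5.8*(1-0.27) + 6.9 = 15.368.
C0 = (dt - 2*K*X)/denom = (6.9 - 2*5.8*0.27)/15.368 = 0.2452.
C1 = (dt + 2*K*X)/denom = (6.9 + 2*5.8*0.27)/15.368 = 0.6528.
C2 = (2*K*(1-X) - dt)/denom = 0.102.
O2 = C0*I2 + C1*I1 + C2*O1
   = 0.2452*78 + 0.6528*13 + 0.102*73
   = 35.06 m^3/s.

35.06


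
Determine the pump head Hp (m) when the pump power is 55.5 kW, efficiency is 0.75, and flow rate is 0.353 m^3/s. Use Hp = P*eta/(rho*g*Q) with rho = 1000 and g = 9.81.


Pump head formula: Hp = P * eta / (rho * g * Q).
Numerator: P * eta = 55.5 * 1000 * 0.75 = 41625.0 W.
Denominator: rho * g * Q = 1000 * 9.81 * 0.353 = 3462.93.
Hp = 41625.0 / 3462.93 = 12.02 m.

12.02


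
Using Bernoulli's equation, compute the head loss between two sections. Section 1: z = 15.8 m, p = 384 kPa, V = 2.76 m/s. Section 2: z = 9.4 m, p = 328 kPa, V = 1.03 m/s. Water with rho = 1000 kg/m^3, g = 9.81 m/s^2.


Total head at each section: H = z + p/(rho*g) + V^2/(2g).
H1 = 15.8 + 384*1000/(1000*9.81) + 2.76^2/(2*9.81)
   = 15.8 + 39.144 + 0.3883
   = 55.332 m.
H2 = 9.4 + 328*1000/(1000*9.81) + 1.03^2/(2*9.81)
   = 9.4 + 33.435 + 0.0541
   = 42.889 m.
h_L = H1 - H2 = 55.332 - 42.889 = 12.443 m.

12.443


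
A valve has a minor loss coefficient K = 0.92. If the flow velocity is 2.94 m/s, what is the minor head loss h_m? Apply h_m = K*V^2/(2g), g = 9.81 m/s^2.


Minor loss formula: h_m = K * V^2/(2g).
V^2 = 2.94^2 = 8.6436.
V^2/(2g) = 8.6436 / 19.62 = 0.4406 m.
h_m = 0.92 * 0.4406 = 0.4053 m.

0.4053


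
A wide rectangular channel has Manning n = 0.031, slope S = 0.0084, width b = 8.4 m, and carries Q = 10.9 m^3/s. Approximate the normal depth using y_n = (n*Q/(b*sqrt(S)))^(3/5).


We use the wide-channel approximation y_n = (n*Q/(b*sqrt(S)))^(3/5).
sqrt(S) = sqrt(0.0084) = 0.091652.
Numerator: n*Q = 0.031 * 10.9 = 0.3379.
Denominator: b*sqrt(S) = 8.4 * 0.091652 = 0.769877.
arg = 0.4389.
y_n = 0.4389^(3/5) = 0.6101 m.

0.6101


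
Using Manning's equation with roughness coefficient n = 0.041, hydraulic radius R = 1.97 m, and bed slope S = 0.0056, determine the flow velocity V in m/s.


Manning's equation gives V = (1/n) * R^(2/3) * S^(1/2).
First, compute R^(2/3) = 1.97^(2/3) = 1.5715.
Next, S^(1/2) = 0.0056^(1/2) = 0.074833.
Then 1/n = 1/0.041 = 24.39.
V = 24.39 * 1.5715 * 0.074833 = 2.8683 m/s.

2.8683


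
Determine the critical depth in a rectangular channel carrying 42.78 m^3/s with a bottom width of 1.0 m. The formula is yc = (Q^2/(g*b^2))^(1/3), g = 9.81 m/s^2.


Using yc = (Q^2 / (g * b^2))^(1/3):
Q^2 = 42.78^2 = 1830.13.
g * b^2 = 9.81 * 1.0^2 = 9.81 * 1.0 = 9.81.
Q^2 / (g*b^2) = 1830.13 / 9.81 = 186.5576.
yc = 186.5576^(1/3) = 5.714 m.

5.714


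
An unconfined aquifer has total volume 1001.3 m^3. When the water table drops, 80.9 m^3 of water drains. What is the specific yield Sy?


Specific yield Sy = Volume drained / Total volume.
Sy = 80.9 / 1001.3
   = 0.0808.

0.0808


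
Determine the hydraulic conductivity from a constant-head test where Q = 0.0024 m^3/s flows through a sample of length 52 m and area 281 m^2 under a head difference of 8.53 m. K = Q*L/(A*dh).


From K = Q*L / (A*dh):
Numerator: Q*L = 0.0024 * 52 = 0.1248.
Denominator: A*dh = 281 * 8.53 = 2396.93.
K = 0.1248 / 2396.93 = 5.2e-05 m/s.

5.2e-05


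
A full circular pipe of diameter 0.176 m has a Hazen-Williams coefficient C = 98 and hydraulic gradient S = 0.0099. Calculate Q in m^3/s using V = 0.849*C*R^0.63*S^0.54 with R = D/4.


For a full circular pipe, R = D/4 = 0.176/4 = 0.044 m.
V = 0.849 * 98 * 0.044^0.63 * 0.0099^0.54
  = 0.849 * 98 * 0.139758 * 0.082726
  = 0.9619 m/s.
Pipe area A = pi*D^2/4 = pi*0.176^2/4 = 0.0243 m^2.
Q = A * V = 0.0243 * 0.9619 = 0.0234 m^3/s.

0.0234


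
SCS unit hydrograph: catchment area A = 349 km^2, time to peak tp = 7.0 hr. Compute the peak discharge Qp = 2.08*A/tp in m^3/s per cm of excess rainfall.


SCS formula: Qp = 2.08 * A / tp.
Qp = 2.08 * 349 / 7.0
   = 725.92 / 7.0
   = 103.7 m^3/s per cm.

103.7


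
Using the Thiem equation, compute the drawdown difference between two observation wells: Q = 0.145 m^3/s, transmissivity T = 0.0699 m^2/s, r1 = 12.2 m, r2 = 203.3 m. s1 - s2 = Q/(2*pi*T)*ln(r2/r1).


Thiem equation: s1 - s2 = Q/(2*pi*T) * ln(r2/r1).
ln(r2/r1) = ln(203.3/12.2) = 2.8132.
Q/(2*pi*T) = 0.145 / (2*pi*0.0699) = 0.145 / 0.4392 = 0.3301.
s1 - s2 = 0.3301 * 2.8132 = 0.9288 m.

0.9288


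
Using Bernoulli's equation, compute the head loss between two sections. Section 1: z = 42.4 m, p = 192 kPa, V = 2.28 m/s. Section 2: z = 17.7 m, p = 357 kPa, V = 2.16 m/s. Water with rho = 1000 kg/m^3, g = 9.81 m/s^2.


Total head at each section: H = z + p/(rho*g) + V^2/(2g).
H1 = 42.4 + 192*1000/(1000*9.81) + 2.28^2/(2*9.81)
   = 42.4 + 19.572 + 0.265
   = 62.237 m.
H2 = 17.7 + 357*1000/(1000*9.81) + 2.16^2/(2*9.81)
   = 17.7 + 36.391 + 0.2378
   = 54.329 m.
h_L = H1 - H2 = 62.237 - 54.329 = 7.908 m.

7.908


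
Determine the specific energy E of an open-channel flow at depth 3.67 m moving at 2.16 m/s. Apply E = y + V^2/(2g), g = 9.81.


Specific energy E = y + V^2/(2g).
Velocity head = V^2/(2g) = 2.16^2 / (2*9.81) = 4.6656 / 19.62 = 0.2378 m.
E = 3.67 + 0.2378 = 3.9078 m.

3.9078


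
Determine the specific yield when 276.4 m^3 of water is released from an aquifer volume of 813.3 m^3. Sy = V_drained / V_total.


Specific yield Sy = Volume drained / Total volume.
Sy = 276.4 / 813.3
   = 0.3398.

0.3398


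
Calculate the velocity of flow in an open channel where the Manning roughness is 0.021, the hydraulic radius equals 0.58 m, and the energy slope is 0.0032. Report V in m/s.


Manning's equation gives V = (1/n) * R^(2/3) * S^(1/2).
First, compute R^(2/3) = 0.58^(2/3) = 0.6955.
Next, S^(1/2) = 0.0032^(1/2) = 0.056569.
Then 1/n = 1/0.021 = 47.62.
V = 47.62 * 0.6955 * 0.056569 = 1.8734 m/s.

1.8734


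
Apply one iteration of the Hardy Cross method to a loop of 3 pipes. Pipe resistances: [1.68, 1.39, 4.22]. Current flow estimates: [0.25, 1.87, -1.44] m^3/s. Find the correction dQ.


Numerator terms (r*Q*|Q|): 1.68*0.25*|0.25| = 0.105; 1.39*1.87*|1.87| = 4.8607; 4.22*-1.44*|-1.44| = -8.7506.
Sum of numerator = -3.7849.
Denominator terms (r*|Q|): 1.68*|0.25| = 0.42; 1.39*|1.87| = 2.5993; 4.22*|-1.44| = 6.0768.
2 * sum of denominator = 2 * 9.0961 = 18.1922.
dQ = --3.7849 / 18.1922 = 0.2081 m^3/s.

0.2081


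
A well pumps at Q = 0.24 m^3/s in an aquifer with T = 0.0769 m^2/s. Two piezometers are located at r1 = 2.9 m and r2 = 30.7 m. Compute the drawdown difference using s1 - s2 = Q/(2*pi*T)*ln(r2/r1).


Thiem equation: s1 - s2 = Q/(2*pi*T) * ln(r2/r1).
ln(r2/r1) = ln(30.7/2.9) = 2.3596.
Q/(2*pi*T) = 0.24 / (2*pi*0.0769) = 0.24 / 0.4832 = 0.4967.
s1 - s2 = 0.4967 * 2.3596 = 1.172 m.

1.172


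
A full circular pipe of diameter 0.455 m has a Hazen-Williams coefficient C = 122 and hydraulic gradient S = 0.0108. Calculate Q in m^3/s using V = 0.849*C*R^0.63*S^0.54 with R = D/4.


For a full circular pipe, R = D/4 = 0.455/4 = 0.1138 m.
V = 0.849 * 122 * 0.1138^0.63 * 0.0108^0.54
  = 0.849 * 122 * 0.254243 * 0.086706
  = 2.2833 m/s.
Pipe area A = pi*D^2/4 = pi*0.455^2/4 = 0.1626 m^2.
Q = A * V = 0.1626 * 2.2833 = 0.3713 m^3/s.

0.3713


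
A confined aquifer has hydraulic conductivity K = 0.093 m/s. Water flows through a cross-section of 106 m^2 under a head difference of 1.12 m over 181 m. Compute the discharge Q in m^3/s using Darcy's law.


Darcy's law: Q = K * A * i, where i = dh/L.
Hydraulic gradient i = 1.12 / 181 = 0.006188.
Q = 0.093 * 106 * 0.006188
  = 0.061 m^3/s.

0.061


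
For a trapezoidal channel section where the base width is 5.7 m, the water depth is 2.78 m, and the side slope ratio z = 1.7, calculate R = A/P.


For a trapezoidal section with side slope z:
A = (b + z*y)*y = (5.7 + 1.7*2.78)*2.78 = 28.984 m^2.
P = b + 2*y*sqrt(1 + z^2) = 5.7 + 2*2.78*sqrt(1 + 1.7^2) = 16.666 m.
R = A/P = 28.984 / 16.666 = 1.7391 m.

1.7391


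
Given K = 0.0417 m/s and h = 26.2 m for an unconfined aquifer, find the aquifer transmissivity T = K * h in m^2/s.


Transmissivity is defined as T = K * h.
T = 0.0417 * 26.2
  = 1.0925 m^2/s.

1.0925


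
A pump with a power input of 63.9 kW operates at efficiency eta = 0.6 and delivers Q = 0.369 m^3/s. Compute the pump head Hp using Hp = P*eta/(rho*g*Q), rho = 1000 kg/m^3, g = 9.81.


Pump head formula: Hp = P * eta / (rho * g * Q).
Numerator: P * eta = 63.9 * 1000 * 0.6 = 38340.0 W.
Denominator: rho * g * Q = 1000 * 9.81 * 0.369 = 3619.89.
Hp = 38340.0 / 3619.89 = 10.59 m.

10.59


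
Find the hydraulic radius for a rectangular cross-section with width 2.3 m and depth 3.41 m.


For a rectangular section:
Flow area A = b * y = 2.3 * 3.41 = 7.84 m^2.
Wetted perimeter P = b + 2y = 2.3 + 2*3.41 = 9.12 m.
Hydraulic radius R = A/P = 7.84 / 9.12 = 0.86 m.

0.86


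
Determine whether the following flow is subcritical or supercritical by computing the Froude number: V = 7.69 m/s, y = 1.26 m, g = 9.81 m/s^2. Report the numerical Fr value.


The Froude number is defined as Fr = V / sqrt(g*y).
g*y = 9.81 * 1.26 = 12.3606.
sqrt(g*y) = sqrt(12.3606) = 3.5158.
Fr = 7.69 / 3.5158 = 2.1873.
Since Fr > 1, the flow is supercritical.

2.1873


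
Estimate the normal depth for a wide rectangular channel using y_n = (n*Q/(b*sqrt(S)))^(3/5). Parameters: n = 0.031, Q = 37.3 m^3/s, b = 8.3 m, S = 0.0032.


We use the wide-channel approximation y_n = (n*Q/(b*sqrt(S)))^(3/5).
sqrt(S) = sqrt(0.0032) = 0.056569.
Numerator: n*Q = 0.031 * 37.3 = 1.1563.
Denominator: b*sqrt(S) = 8.3 * 0.056569 = 0.469523.
arg = 2.4627.
y_n = 2.4627^(3/5) = 1.7173 m.

1.7173


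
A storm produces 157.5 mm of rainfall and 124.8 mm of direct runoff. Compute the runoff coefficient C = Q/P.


The runoff coefficient C = runoff depth / rainfall depth.
C = 124.8 / 157.5
  = 0.7924.

0.7924


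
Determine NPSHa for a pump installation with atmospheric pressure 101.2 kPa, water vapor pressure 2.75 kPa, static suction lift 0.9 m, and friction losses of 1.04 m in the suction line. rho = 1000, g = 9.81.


NPSHa = p_atm/(rho*g) - z_s - hf_s - p_vap/(rho*g).
p_atm/(rho*g) = 101.2*1000 / (1000*9.81) = 10.316 m.
p_vap/(rho*g) = 2.75*1000 / (1000*9.81) = 0.28 m.
NPSHa = 10.316 - 0.9 - 1.04 - 0.28
      = 8.1 m.

8.1


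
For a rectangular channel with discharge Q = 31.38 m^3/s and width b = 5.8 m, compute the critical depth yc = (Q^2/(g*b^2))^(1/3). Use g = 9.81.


Using yc = (Q^2 / (g * b^2))^(1/3):
Q^2 = 31.38^2 = 984.7.
g * b^2 = 9.81 * 5.8^2 = 9.81 * 33.64 = 330.01.
Q^2 / (g*b^2) = 984.7 / 330.01 = 2.9838.
yc = 2.9838^(1/3) = 1.4397 m.

1.4397


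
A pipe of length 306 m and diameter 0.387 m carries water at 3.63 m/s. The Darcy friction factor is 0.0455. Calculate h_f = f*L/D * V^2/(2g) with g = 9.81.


Darcy-Weisbach equation: h_f = f * (L/D) * V^2/(2g).
f * L/D = 0.0455 * 306/0.387 = 35.9767.
V^2/(2g) = 3.63^2 / (2*9.81) = 13.1769 / 19.62 = 0.6716 m.
h_f = 35.9767 * 0.6716 = 24.162 m.

24.162


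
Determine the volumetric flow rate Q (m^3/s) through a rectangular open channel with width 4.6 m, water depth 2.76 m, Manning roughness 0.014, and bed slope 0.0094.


For a rectangular channel, the cross-sectional area A = b * y = 4.6 * 2.76 = 12.7 m^2.
The wetted perimeter P = b + 2y = 4.6 + 2*2.76 = 10.12 m.
Hydraulic radius R = A/P = 12.7/10.12 = 1.2545 m.
Velocity V = (1/n)*R^(2/3)*S^(1/2) = (1/0.014)*1.2545^(2/3)*0.0094^(1/2) = 8.0555 m/s.
Discharge Q = A * V = 12.7 * 8.0555 = 102.273 m^3/s.

102.273


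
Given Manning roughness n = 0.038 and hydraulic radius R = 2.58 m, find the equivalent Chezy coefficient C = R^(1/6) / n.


The Chezy coefficient relates to Manning's n through C = R^(1/6) / n.
R^(1/6) = 2.58^(1/6) = 1.171125.
C = 1.171125 / 0.038 = 30.82 m^(1/2)/s.

30.82


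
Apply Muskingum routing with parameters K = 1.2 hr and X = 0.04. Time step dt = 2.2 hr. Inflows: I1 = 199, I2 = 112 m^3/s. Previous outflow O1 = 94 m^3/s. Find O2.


Muskingum coefficients:
denom = 2*K*(1-X) + dt = 2*1.2*(1-0.04) + 2.2 = 4.504.
C0 = (dt - 2*K*X)/denom = (2.2 - 2*1.2*0.04)/4.504 = 0.4671.
C1 = (dt + 2*K*X)/denom = (2.2 + 2*1.2*0.04)/4.504 = 0.5098.
C2 = (2*K*(1-X) - dt)/denom = 0.0231.
O2 = C0*I2 + C1*I1 + C2*O1
   = 0.4671*112 + 0.5098*199 + 0.0231*94
   = 155.93 m^3/s.

155.93


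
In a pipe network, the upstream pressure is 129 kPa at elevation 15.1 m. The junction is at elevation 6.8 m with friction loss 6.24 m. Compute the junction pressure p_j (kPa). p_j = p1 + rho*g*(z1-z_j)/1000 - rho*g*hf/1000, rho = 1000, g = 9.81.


Junction pressure: p_j = p1 + rho*g*(z1 - z_j)/1000 - rho*g*hf/1000.
Elevation term = 1000*9.81*(15.1 - 6.8)/1000 = 81.423 kPa.
Friction term = 1000*9.81*6.24/1000 = 61.214 kPa.
p_j = 129 + 81.423 - 61.214 = 149.21 kPa.

149.21


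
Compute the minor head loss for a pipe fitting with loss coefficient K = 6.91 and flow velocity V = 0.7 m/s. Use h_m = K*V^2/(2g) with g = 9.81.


Minor loss formula: h_m = K * V^2/(2g).
V^2 = 0.7^2 = 0.49.
V^2/(2g) = 0.49 / 19.62 = 0.025 m.
h_m = 6.91 * 0.025 = 0.1726 m.

0.1726


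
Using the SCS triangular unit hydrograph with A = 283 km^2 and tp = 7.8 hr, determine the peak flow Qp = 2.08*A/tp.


SCS formula: Qp = 2.08 * A / tp.
Qp = 2.08 * 283 / 7.8
   = 588.64 / 7.8
   = 75.47 m^3/s per cm.

75.47


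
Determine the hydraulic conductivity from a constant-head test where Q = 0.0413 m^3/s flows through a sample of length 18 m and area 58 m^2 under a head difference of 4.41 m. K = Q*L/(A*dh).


From K = Q*L / (A*dh):
Numerator: Q*L = 0.0413 * 18 = 0.7434.
Denominator: A*dh = 58 * 4.41 = 255.78.
K = 0.7434 / 255.78 = 0.002906 m/s.

0.002906


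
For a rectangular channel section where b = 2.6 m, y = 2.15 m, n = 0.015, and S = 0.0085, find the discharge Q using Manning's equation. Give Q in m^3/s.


For a rectangular channel, the cross-sectional area A = b * y = 2.6 * 2.15 = 5.59 m^2.
The wetted perimeter P = b + 2y = 2.6 + 2*2.15 = 6.9 m.
Hydraulic radius R = A/P = 5.59/6.9 = 0.8101 m.
Velocity V = (1/n)*R^(2/3)*S^(1/2) = (1/0.015)*0.8101^(2/3)*0.0085^(1/2) = 5.3415 m/s.
Discharge Q = A * V = 5.59 * 5.3415 = 29.859 m^3/s.

29.859


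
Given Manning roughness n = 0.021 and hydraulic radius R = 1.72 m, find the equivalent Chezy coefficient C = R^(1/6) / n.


The Chezy coefficient relates to Manning's n through C = R^(1/6) / n.
R^(1/6) = 1.72^(1/6) = 1.094598.
C = 1.094598 / 0.021 = 52.12 m^(1/2)/s.

52.12


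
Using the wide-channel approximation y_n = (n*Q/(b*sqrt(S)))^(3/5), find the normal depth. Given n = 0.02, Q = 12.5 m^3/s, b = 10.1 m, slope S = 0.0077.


We use the wide-channel approximation y_n = (n*Q/(b*sqrt(S)))^(3/5).
sqrt(S) = sqrt(0.0077) = 0.08775.
Numerator: n*Q = 0.02 * 12.5 = 0.25.
Denominator: b*sqrt(S) = 10.1 * 0.08775 = 0.886275.
arg = 0.2821.
y_n = 0.2821^(3/5) = 0.468 m.

0.468


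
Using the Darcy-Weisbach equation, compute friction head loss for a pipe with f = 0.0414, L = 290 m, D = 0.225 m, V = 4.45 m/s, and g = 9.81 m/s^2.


Darcy-Weisbach equation: h_f = f * (L/D) * V^2/(2g).
f * L/D = 0.0414 * 290/0.225 = 53.36.
V^2/(2g) = 4.45^2 / (2*9.81) = 19.8025 / 19.62 = 1.0093 m.
h_f = 53.36 * 1.0093 = 53.856 m.

53.856


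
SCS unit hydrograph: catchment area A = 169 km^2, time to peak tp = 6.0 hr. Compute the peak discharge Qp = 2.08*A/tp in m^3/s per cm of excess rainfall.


SCS formula: Qp = 2.08 * A / tp.
Qp = 2.08 * 169 / 6.0
   = 351.52 / 6.0
   = 58.59 m^3/s per cm.

58.59


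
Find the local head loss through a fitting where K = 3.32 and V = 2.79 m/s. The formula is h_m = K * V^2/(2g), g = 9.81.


Minor loss formula: h_m = K * V^2/(2g).
V^2 = 2.79^2 = 7.7841.
V^2/(2g) = 7.7841 / 19.62 = 0.3967 m.
h_m = 3.32 * 0.3967 = 1.3172 m.

1.3172


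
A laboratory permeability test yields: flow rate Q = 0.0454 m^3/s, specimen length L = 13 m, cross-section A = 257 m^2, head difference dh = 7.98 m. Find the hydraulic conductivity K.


From K = Q*L / (A*dh):
Numerator: Q*L = 0.0454 * 13 = 0.5902.
Denominator: A*dh = 257 * 7.98 = 2050.86.
K = 0.5902 / 2050.86 = 0.000288 m/s.

0.000288


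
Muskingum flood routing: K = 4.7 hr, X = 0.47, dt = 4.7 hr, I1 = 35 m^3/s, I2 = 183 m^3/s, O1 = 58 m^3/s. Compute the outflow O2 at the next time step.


Muskingum coefficients:
denom = 2*K*(1-X) + dt = 2*4.7*(1-0.47) + 4.7 = 9.682.
C0 = (dt - 2*K*X)/denom = (4.7 - 2*4.7*0.47)/9.682 = 0.0291.
C1 = (dt + 2*K*X)/denom = (4.7 + 2*4.7*0.47)/9.682 = 0.9417.
C2 = (2*K*(1-X) - dt)/denom = 0.0291.
O2 = C0*I2 + C1*I1 + C2*O1
   = 0.0291*183 + 0.9417*35 + 0.0291*58
   = 39.98 m^3/s.

39.98


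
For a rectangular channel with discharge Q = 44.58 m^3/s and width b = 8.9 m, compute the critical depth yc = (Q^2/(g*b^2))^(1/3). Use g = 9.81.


Using yc = (Q^2 / (g * b^2))^(1/3):
Q^2 = 44.58^2 = 1987.38.
g * b^2 = 9.81 * 8.9^2 = 9.81 * 79.21 = 777.05.
Q^2 / (g*b^2) = 1987.38 / 777.05 = 2.5576.
yc = 2.5576^(1/3) = 1.3676 m.

1.3676


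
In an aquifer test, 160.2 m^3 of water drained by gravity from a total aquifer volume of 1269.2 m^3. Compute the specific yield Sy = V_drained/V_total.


Specific yield Sy = Volume drained / Total volume.
Sy = 160.2 / 1269.2
   = 0.1262.

0.1262


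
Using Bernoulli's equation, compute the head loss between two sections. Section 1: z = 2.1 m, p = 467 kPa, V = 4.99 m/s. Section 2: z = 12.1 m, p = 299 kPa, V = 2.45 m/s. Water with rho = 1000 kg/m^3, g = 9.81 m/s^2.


Total head at each section: H = z + p/(rho*g) + V^2/(2g).
H1 = 2.1 + 467*1000/(1000*9.81) + 4.99^2/(2*9.81)
   = 2.1 + 47.604 + 1.2691
   = 50.974 m.
H2 = 12.1 + 299*1000/(1000*9.81) + 2.45^2/(2*9.81)
   = 12.1 + 30.479 + 0.3059
   = 42.885 m.
h_L = H1 - H2 = 50.974 - 42.885 = 8.089 m.

8.089


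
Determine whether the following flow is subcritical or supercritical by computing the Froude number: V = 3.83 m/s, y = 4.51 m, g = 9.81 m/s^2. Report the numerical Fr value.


The Froude number is defined as Fr = V / sqrt(g*y).
g*y = 9.81 * 4.51 = 44.2431.
sqrt(g*y) = sqrt(44.2431) = 6.6515.
Fr = 3.83 / 6.6515 = 0.5758.
Since Fr < 1, the flow is subcritical.

0.5758


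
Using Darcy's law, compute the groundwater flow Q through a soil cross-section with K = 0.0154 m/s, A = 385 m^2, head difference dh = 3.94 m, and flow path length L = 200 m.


Darcy's law: Q = K * A * i, where i = dh/L.
Hydraulic gradient i = 3.94 / 200 = 0.0197.
Q = 0.0154 * 385 * 0.0197
  = 0.1168 m^3/s.

0.1168


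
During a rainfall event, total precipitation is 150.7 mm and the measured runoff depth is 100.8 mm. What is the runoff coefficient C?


The runoff coefficient C = runoff depth / rainfall depth.
C = 100.8 / 150.7
  = 0.6689.

0.6689


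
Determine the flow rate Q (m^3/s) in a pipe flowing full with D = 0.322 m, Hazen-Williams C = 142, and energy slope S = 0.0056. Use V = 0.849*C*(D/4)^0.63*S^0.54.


For a full circular pipe, R = D/4 = 0.322/4 = 0.0805 m.
V = 0.849 * 142 * 0.0805^0.63 * 0.0056^0.54
  = 0.849 * 142 * 0.20448 * 0.060817
  = 1.4992 m/s.
Pipe area A = pi*D^2/4 = pi*0.322^2/4 = 0.0814 m^2.
Q = A * V = 0.0814 * 1.4992 = 0.1221 m^3/s.

0.1221


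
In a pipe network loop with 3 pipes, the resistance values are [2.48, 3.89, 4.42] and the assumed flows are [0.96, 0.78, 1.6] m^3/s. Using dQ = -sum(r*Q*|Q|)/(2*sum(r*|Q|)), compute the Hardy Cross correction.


Numerator terms (r*Q*|Q|): 2.48*0.96*|0.96| = 2.2856; 3.89*0.78*|0.78| = 2.3667; 4.42*1.6*|1.6| = 11.3152.
Sum of numerator = 15.9674.
Denominator terms (r*|Q|): 2.48*|0.96| = 2.3808; 3.89*|0.78| = 3.0342; 4.42*|1.6| = 7.072.
2 * sum of denominator = 2 * 12.487 = 24.974.
dQ = -15.9674 / 24.974 = -0.6394 m^3/s.

-0.6394


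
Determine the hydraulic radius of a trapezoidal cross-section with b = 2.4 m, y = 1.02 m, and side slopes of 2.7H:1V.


For a trapezoidal section with side slope z:
A = (b + z*y)*y = (2.4 + 2.7*1.02)*1.02 = 5.257 m^2.
P = b + 2*y*sqrt(1 + z^2) = 2.4 + 2*1.02*sqrt(1 + 2.7^2) = 8.274 m.
R = A/P = 5.257 / 8.274 = 0.6354 m.

0.6354


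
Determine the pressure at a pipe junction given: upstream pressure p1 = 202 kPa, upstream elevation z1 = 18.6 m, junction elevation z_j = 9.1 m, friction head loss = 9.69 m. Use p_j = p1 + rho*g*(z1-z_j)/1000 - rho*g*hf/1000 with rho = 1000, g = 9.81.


Junction pressure: p_j = p1 + rho*g*(z1 - z_j)/1000 - rho*g*hf/1000.
Elevation term = 1000*9.81*(18.6 - 9.1)/1000 = 93.195 kPa.
Friction term = 1000*9.81*9.69/1000 = 95.059 kPa.
p_j = 202 + 93.195 - 95.059 = 200.14 kPa.

200.14


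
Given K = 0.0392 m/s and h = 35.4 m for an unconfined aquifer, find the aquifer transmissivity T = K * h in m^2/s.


Transmissivity is defined as T = K * h.
T = 0.0392 * 35.4
  = 1.3877 m^2/s.

1.3877


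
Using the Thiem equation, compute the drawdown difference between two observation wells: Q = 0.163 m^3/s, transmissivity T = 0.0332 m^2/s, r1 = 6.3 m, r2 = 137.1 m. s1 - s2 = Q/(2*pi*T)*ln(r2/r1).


Thiem equation: s1 - s2 = Q/(2*pi*T) * ln(r2/r1).
ln(r2/r1) = ln(137.1/6.3) = 3.0802.
Q/(2*pi*T) = 0.163 / (2*pi*0.0332) = 0.163 / 0.2086 = 0.7814.
s1 - s2 = 0.7814 * 3.0802 = 2.4068 m.

2.4068


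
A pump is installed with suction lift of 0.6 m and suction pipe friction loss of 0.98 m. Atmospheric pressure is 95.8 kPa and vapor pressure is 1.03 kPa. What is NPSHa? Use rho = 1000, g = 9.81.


NPSHa = p_atm/(rho*g) - z_s - hf_s - p_vap/(rho*g).
p_atm/(rho*g) = 95.8*1000 / (1000*9.81) = 9.766 m.
p_vap/(rho*g) = 1.03*1000 / (1000*9.81) = 0.105 m.
NPSHa = 9.766 - 0.6 - 0.98 - 0.105
      = 8.08 m.

8.08


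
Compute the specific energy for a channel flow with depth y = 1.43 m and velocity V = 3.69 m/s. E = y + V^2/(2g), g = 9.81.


Specific energy E = y + V^2/(2g).
Velocity head = V^2/(2g) = 3.69^2 / (2*9.81) = 13.6161 / 19.62 = 0.694 m.
E = 1.43 + 0.694 = 2.124 m.

2.124


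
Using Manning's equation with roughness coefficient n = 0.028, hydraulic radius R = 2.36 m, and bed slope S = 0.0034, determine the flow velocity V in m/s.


Manning's equation gives V = (1/n) * R^(2/3) * S^(1/2).
First, compute R^(2/3) = 2.36^(2/3) = 1.7726.
Next, S^(1/2) = 0.0034^(1/2) = 0.05831.
Then 1/n = 1/0.028 = 35.71.
V = 35.71 * 1.7726 * 0.05831 = 3.6914 m/s.

3.6914


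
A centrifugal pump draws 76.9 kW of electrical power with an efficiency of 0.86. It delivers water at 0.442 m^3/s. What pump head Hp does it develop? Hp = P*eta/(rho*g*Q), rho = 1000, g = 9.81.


Pump head formula: Hp = P * eta / (rho * g * Q).
Numerator: P * eta = 76.9 * 1000 * 0.86 = 66134.0 W.
Denominator: rho * g * Q = 1000 * 9.81 * 0.442 = 4336.02.
Hp = 66134.0 / 4336.02 = 15.25 m.

15.25


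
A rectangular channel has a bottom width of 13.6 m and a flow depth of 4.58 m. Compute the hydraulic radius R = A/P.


For a rectangular section:
Flow area A = b * y = 13.6 * 4.58 = 62.29 m^2.
Wetted perimeter P = b + 2y = 13.6 + 2*4.58 = 22.76 m.
Hydraulic radius R = A/P = 62.29 / 22.76 = 2.7367 m.

2.7367


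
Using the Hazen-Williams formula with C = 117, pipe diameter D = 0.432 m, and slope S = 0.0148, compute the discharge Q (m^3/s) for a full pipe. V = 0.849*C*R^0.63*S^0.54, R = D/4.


For a full circular pipe, R = D/4 = 0.432/4 = 0.108 m.
V = 0.849 * 117 * 0.108^0.63 * 0.0148^0.54
  = 0.849 * 117 * 0.246069 * 0.102788
  = 2.5124 m/s.
Pipe area A = pi*D^2/4 = pi*0.432^2/4 = 0.1466 m^2.
Q = A * V = 0.1466 * 2.5124 = 0.3683 m^3/s.

0.3683


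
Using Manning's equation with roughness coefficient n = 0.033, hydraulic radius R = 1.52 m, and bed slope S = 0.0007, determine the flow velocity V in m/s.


Manning's equation gives V = (1/n) * R^(2/3) * S^(1/2).
First, compute R^(2/3) = 1.52^(2/3) = 1.322.
Next, S^(1/2) = 0.0007^(1/2) = 0.026458.
Then 1/n = 1/0.033 = 30.3.
V = 30.3 * 1.322 * 0.026458 = 1.0599 m/s.

1.0599


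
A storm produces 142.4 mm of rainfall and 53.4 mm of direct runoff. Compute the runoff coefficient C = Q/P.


The runoff coefficient C = runoff depth / rainfall depth.
C = 53.4 / 142.4
  = 0.375.

0.375


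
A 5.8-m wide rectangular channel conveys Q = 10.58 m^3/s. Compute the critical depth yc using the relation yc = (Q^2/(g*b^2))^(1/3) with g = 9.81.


Using yc = (Q^2 / (g * b^2))^(1/3):
Q^2 = 10.58^2 = 111.94.
g * b^2 = 9.81 * 5.8^2 = 9.81 * 33.64 = 330.01.
Q^2 / (g*b^2) = 111.94 / 330.01 = 0.3392.
yc = 0.3392^(1/3) = 0.6974 m.

0.6974


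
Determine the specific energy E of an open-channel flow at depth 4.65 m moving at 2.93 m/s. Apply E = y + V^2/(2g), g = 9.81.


Specific energy E = y + V^2/(2g).
Velocity head = V^2/(2g) = 2.93^2 / (2*9.81) = 8.5849 / 19.62 = 0.4376 m.
E = 4.65 + 0.4376 = 5.0876 m.

5.0876


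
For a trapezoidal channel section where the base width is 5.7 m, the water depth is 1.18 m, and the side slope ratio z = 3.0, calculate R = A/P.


For a trapezoidal section with side slope z:
A = (b + z*y)*y = (5.7 + 3.0*1.18)*1.18 = 10.903 m^2.
P = b + 2*y*sqrt(1 + z^2) = 5.7 + 2*1.18*sqrt(1 + 3.0^2) = 13.163 m.
R = A/P = 10.903 / 13.163 = 0.8283 m.

0.8283


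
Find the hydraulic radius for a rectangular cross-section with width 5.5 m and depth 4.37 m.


For a rectangular section:
Flow area A = b * y = 5.5 * 4.37 = 24.04 m^2.
Wetted perimeter P = b + 2y = 5.5 + 2*4.37 = 14.24 m.
Hydraulic radius R = A/P = 24.04 / 14.24 = 1.6879 m.

1.6879


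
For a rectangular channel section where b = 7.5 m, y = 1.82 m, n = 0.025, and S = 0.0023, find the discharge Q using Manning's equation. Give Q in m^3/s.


For a rectangular channel, the cross-sectional area A = b * y = 7.5 * 1.82 = 13.65 m^2.
The wetted perimeter P = b + 2y = 7.5 + 2*1.82 = 11.14 m.
Hydraulic radius R = A/P = 13.65/11.14 = 1.2253 m.
Velocity V = (1/n)*R^(2/3)*S^(1/2) = (1/0.025)*1.2253^(2/3)*0.0023^(1/2) = 2.1966 m/s.
Discharge Q = A * V = 13.65 * 2.1966 = 29.984 m^3/s.

29.984


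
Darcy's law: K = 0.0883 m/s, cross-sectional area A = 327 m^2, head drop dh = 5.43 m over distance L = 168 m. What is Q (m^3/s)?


Darcy's law: Q = K * A * i, where i = dh/L.
Hydraulic gradient i = 5.43 / 168 = 0.032321.
Q = 0.0883 * 327 * 0.032321
  = 0.9333 m^3/s.

0.9333
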